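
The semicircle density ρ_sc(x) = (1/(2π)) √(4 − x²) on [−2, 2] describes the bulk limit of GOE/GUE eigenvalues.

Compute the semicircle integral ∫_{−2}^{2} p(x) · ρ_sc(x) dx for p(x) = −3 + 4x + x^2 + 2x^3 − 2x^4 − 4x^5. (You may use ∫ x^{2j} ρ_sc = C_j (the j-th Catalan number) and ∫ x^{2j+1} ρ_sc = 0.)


Write p(x) = Σ a_i x^i, split into monomials and integrate each against ρ_sc separately.
Using ∫ x^{2j} ρ_sc = C_j = (1/(j+1)) C(2j, j) (Catalan numbers) and ∫ x^{2j+1} ρ_sc = 0 (odd monomials vanish by symmetry):
  i = 0 (even): a_0 · C_{0} = -3 · 1 = -3
  i = 1 (odd): ∫ x^1 ρ_sc = 0 (vanishes)
  i = 2 (even): a_2 · C_{1} = 1 · 1 = 1
  i = 3 (odd): ∫ x^3 ρ_sc = 0 (vanishes)
  i = 4 (even): a_4 · C_{2} = -2 · 2 = -4
  i = 5 (odd): ∫ x^5 ρ_sc = 0 (vanishes)

Summing the contributions: ∫_{−2}^{2} p(x) ρ_sc(x) dx = (-3) + 1 + (-4) = -6.


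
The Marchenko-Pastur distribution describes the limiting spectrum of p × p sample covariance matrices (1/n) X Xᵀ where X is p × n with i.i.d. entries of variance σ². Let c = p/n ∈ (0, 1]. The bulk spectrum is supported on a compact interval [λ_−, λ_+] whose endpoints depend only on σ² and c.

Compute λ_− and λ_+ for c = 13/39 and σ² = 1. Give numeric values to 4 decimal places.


c = 13/39 = 0.333333; √c = 0.577350.
λ_− = σ² (1 − √c)² = 1 · (1 − 0.577350)² = 1 · (0.422650)² = 0.178633.
λ_+ = σ² (1 + √c)² = 1 · (1 + 0.577350)² = 1 · (1.577350)² = 2.488034.

Rounded to 4 decimal places: λ_− ≈ 0.1786, λ_+ ≈ 2.4880.


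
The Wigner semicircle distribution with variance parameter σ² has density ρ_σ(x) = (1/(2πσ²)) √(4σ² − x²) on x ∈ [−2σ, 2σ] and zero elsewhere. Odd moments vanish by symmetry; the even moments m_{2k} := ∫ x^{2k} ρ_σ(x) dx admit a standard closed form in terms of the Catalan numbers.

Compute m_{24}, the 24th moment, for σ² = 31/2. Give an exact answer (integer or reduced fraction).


By the scaled semicircle moment identity, m_{2k} = σ^{2k} · C_k with k = 12.
C_12 = (1/(k+1)) · C(2k, k) = (1/13) · C(24, 12) = (1/13) · 2704156 = 208012.
σ^{2k} = (σ²)^k = (31/2)^12 = 787662783788549761/4096.

Therefore m_{24} = σ^{24} · C_12 = (787662783788549761/4096) · 208012 = 40960827745355953221283/1024.


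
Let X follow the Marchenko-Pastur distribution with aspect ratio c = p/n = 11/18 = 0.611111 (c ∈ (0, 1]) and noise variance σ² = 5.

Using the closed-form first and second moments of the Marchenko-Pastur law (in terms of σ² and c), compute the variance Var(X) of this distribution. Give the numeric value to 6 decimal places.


Recall the MP moments m_1 = E[X] = σ² and m_2 = E[X²] = σ⁴ (1 + c).
m_1 = E[X] = σ² = 5, so m_1² = 25.
m_2 = E[X²] = σ⁴ (1 + c) = 25 · (1 + 0.611111) = 25 · 1.611111 = 40.277778.
(Note m_2 − m_1² simplifies to c · σ⁴ = 0.611111 · 25.)

Var(X) = m_2 − m_1² = 40.277778 − 25 = 15.277778.


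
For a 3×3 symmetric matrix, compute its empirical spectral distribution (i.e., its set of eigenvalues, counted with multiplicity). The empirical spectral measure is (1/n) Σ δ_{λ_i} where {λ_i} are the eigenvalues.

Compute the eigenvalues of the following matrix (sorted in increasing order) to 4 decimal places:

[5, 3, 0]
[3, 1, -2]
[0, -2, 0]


Since M is real symmetric, all three eigenvalues are real; they are the roots of det(λI − M) = λ³ − (tr M) λ² + s λ − det M, where s is the sum of the principal 2×2 minors.
tr M = 5 + 1 + 0 = 6.
s = (5·1 − 3²) + (5·0 − 0²) + (1·0 − (-2)²) = -4 + 0 + (-4) = -8.
det M (expand along row 1) = 5·(-4) − 3·0 + 0·(-6) = -20.
Characteristic polynomial: λ³ − 6λ² − 8λ + 20 = 0.
Substitute λ = y + (tr M)/3 = y + 2.000000 to remove the quadratic term: y³ + p·y + q = 0 with p = s − (tr M)²/3 = -20.000000 and q = −2(tr M)³/27 + (tr M)·s/3 − det M = -12.000000.
Three real roots ⇒ use the trigonometric (Viète) form: r = 2√(−p/3) = 5.163978, φ = arccos(3q/(p·r)) = arccos(0.348569) = 1.214753 rad.
y_k = r·cos(φ/3 − 2πk/3) for k = 0, 1, 2 gives y = 4.746392, -0.611429, -4.134963.
λ_k = y_k + 2.000000 gives λ = 6.7464, 1.3886, -2.1350 (check: the sum is 6.0000 = tr M).

Eigenvalues sorted in increasing order: [-2.1350, 1.3886, 6.7464].


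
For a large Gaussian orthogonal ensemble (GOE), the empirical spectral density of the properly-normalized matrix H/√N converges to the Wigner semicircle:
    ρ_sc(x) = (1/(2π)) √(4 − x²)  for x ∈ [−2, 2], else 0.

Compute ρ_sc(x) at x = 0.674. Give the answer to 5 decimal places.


ρ_sc(x) = (1/(2π)) √(4 − x²). With x = 0.674:
  4 − x² = 4 − (0.674)² = 4 − 0.454276 = 3.545724.
  √(4 − x²) = 1.883009.
  1/(2π) = 0.159155.
  ρ_sc(0.674) = 0.159155 · 1.883009 = 0.299690.

Rounded to 5 decimal places: ρ_sc(0.674) ≈ 0.29969.


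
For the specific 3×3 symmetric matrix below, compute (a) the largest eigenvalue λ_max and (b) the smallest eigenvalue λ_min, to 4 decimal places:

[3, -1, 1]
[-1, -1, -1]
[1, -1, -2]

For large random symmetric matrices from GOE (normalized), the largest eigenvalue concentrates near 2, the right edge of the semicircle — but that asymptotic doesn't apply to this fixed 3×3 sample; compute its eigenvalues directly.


Since M is real symmetric, all three eigenvalues are real; they are the roots of det(λI − M) = λ³ − (tr M) λ² + s λ − det M, where s is the sum of the principal 2×2 minors.
tr M = 3 + (-1) + (-2) = 0.
s = (3·(-1) − (-1)²) + (3·(-2) − 1²) + ((-1)·(-2) − (-1)²) = -4 + (-7) + 1 = -10.
det M (expand along row 1) = 3·1 − (-1)·3 + 1·2 = 8.
Characteristic polynomial: λ³ − 10λ − 8 = 0.
Substitute λ = y + (tr M)/3 = y + 0.000000 to remove the quadratic term: y³ + p·y + q = 0 with p = s − (tr M)²/3 = -10.000000 and q = −2(tr M)³/27 + (tr M)·s/3 − det M = -8.000000.
Three real roots ⇒ use the trigonometric (Viète) form: r = 2√(−p/3) = 3.651484, φ = arccos(3q/(p·r)) = arccos(0.657267) = 0.853610 rad.
y_k = r·cos(φ/3 − 2πk/3) for k = 0, 1, 2 gives y = 3.504664, -0.864641, -2.640023.
λ_k = y_k + 0.000000 gives λ = 3.5047, -0.8646, -2.6400 (check: the sum is 0.0000 = tr M).

Hence λ_max = 3.5047 and λ_min = -2.6400.


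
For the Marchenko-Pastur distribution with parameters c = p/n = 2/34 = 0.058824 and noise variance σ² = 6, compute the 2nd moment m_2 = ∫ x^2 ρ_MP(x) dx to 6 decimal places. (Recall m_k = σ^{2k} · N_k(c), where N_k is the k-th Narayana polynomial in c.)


E[X²] = σ⁴ (1 + c) (second MP moment). With σ² = 6 (so σ⁴ = 36) and c = 2/34 = 0.058824: E[X²] = 36 · (1 + 0.058824) = 36 · 1.058824.

So E[X^2] = 38.117647.


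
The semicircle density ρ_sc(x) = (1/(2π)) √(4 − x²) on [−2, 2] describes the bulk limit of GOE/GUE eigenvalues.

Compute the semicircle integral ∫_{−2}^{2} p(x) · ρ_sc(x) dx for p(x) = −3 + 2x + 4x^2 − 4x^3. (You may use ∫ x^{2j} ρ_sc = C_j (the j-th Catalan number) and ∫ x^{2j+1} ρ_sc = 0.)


Write p(x) = Σ a_i x^i, split into monomials and integrate each against ρ_sc separately.
Using ∫ x^{2j} ρ_sc = C_j = (1/(j+1)) C(2j, j) (Catalan numbers) and ∫ x^{2j+1} ρ_sc = 0 (odd monomials vanish by symmetry):
  i = 0 (even): a_0 · C_{0} = -3 · 1 = -3
  i = 1 (odd): ∫ x^1 ρ_sc = 0 (vanishes)
  i = 2 (even): a_2 · C_{1} = 4 · 1 = 4
  i = 3 (odd): ∫ x^3 ρ_sc = 0 (vanishes)

Summing the contributions: ∫_{−2}^{2} p(x) ρ_sc(x) dx = (-3) + 4 = 1.


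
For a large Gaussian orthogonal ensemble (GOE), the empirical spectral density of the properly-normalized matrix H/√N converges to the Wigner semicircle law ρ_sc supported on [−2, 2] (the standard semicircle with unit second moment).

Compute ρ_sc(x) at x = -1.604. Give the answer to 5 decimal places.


ρ_sc(x) = (1/(2π)) √(4 − x²). With x = -1.604:
  4 − x² = 4 − (-1.604)² = 4 − 2.572816 = 1.427184.
  √(4 − x²) = 1.194648.
  1/(2π) = 0.159155.
  ρ_sc(-1.604) = 0.159155 · 1.194648 = 0.190134.

Rounded to 5 decimal places: ρ_sc(-1.604) ≈ 0.19013.


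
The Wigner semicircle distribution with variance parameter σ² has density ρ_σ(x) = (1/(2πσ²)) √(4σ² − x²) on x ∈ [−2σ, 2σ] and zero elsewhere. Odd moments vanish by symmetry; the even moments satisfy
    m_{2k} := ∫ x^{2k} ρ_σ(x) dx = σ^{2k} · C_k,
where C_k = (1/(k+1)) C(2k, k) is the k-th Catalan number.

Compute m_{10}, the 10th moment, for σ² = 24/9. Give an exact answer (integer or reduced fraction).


By the scaled semicircle moment identity, m_{2k} = σ^{2k} · C_k with k = 5.
C_5 = (1/(k+1)) · C(2k, k) = (1/6) · C(10, 5) = (1/6) · 252 = 42.
σ^{2k} = (σ²)^k = (24/9)^5 = 32768/243.

Therefore m_{10} = σ^{10} · C_5 = (32768/243) · 42 = 458752/81.


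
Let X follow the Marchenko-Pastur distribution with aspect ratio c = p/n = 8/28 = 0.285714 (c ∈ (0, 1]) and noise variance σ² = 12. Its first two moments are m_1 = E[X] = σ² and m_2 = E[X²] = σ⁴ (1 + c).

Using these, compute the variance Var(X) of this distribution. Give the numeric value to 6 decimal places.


m_1 = E[X] = σ² = 12, so m_1² = 144.
m_2 = E[X²] = σ⁴ (1 + c) = 144 · (1 + 0.285714) = 144 · 1.285714 = 185.142857.
(Note m_2 − m_1² simplifies to c · σ⁴ = 0.285714 · 144.)

Var(X) = m_2 − m_1² = 185.142857 − 144 = 41.142857.


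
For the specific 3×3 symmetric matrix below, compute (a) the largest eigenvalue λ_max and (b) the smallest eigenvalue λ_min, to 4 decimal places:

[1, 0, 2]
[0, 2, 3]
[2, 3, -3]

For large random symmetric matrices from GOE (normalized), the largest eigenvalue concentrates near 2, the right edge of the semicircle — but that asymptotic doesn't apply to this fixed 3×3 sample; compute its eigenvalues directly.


Since M is real symmetric, all three eigenvalues are real; they are the roots of det(λI − M) = λ³ − (tr M) λ² + s λ − det M, where s is the sum of the principal 2×2 minors.
tr M = 1 + 2 + (-3) = 0.
s = (1·2 − 0²) + (1·(-3) − 2²) + (2·(-3) − 3²) = 2 + (-7) + (-15) = -20.
det M (expand along row 1) = 1·(-15) − 0·(-6) + 2·(-4) = -23.
Characteristic polynomial: λ³ − 20λ + 23 = 0.
Substitute λ = y + (tr M)/3 = y + 0.000000 to remove the quadratic term: y³ + p·y + q = 0 with p = s − (tr M)²/3 = -20.000000 and q = −2(tr M)³/27 + (tr M)·s/3 − det M = 23.000000.
Three real roots ⇒ use the trigonometric (Viète) form: r = 2√(−p/3) = 5.163978, φ = arccos(3q/(p·r)) = arccos(-0.668090) = 2.302435 rad.
y_k = r·cos(φ/3 − 2πk/3) for k = 0, 1, 2 gives y = 3.716328, 1.246941, -4.963269.
λ_k = y_k + 0.000000 gives λ = 3.7163, 1.2469, -4.9633 (check: the sum is 0.0000 = tr M).

Hence λ_max = 3.7163 and λ_min = -4.9633.


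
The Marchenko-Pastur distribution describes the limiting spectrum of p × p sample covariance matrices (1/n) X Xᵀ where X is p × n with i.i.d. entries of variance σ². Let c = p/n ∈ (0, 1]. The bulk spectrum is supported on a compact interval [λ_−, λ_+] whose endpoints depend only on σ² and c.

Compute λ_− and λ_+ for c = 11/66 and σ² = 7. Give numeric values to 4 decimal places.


c = 11/66 = 0.166667; √c = 0.408248.
λ_− = σ² (1 − √c)² = 7 · (1 − 0.408248)² = 7 · (0.591752)² = 2.451191.
λ_+ = σ² (1 + √c)² = 7 · (1 + 0.408248)² = 7 · (1.408248)² = 13.882143.

Rounded to 4 decimal places: λ_− ≈ 2.4512, λ_+ ≈ 13.8821.


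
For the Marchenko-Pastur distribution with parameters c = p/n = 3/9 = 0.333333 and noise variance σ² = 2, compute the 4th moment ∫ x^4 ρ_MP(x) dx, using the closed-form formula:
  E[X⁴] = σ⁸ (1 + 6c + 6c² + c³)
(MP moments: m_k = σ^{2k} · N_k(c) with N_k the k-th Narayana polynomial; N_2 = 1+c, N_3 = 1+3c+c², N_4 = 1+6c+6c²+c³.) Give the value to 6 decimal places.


E[X⁴] = σ⁸ (1 + 6c + 6c² + c³) (fourth MP moment). With σ² = 2 (so σ⁸ = 16) and c = 3/9 = 0.333333: E[X⁴] = 16 · (1 + 6·0.333333 + 6·(0.333333)² + (0.333333)³) = 16 · 3.703704.

So E[X^4] = 59.259259.


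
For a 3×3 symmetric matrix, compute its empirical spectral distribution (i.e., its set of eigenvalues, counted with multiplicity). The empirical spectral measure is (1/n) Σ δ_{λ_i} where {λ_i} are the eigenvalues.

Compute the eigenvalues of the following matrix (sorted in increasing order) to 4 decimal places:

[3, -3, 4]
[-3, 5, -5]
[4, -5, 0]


Since M is real symmetric, all three eigenvalues are real; they are the roots of det(λI − M) = λ³ − (tr M) λ² + s λ − det M, where s is the sum of the principal 2×2 minors.
tr M = 3 + 5 + 0 = 8.
s = (3·5 − (-3)²) + (3·0 − 4²) + (5·0 − (-5)²) = 6 + (-16) + (-25) = -35.
det M (expand along row 1) = 3·(-25) − (-3)·20 + 4·(-5) = -35.
Characteristic polynomial: λ³ − 8λ² − 35λ + 35 = 0.
Substitute λ = y + (tr M)/3 = y + 2.666667 to remove the quadratic term: y³ + p·y + q = 0 with p = s − (tr M)²/3 = -56.333333 and q = −2(tr M)³/27 + (tr M)·s/3 − det M = -96.259259.
Three real roots ⇒ use the trigonometric (Viète) form: r = 2√(−p/3) = 8.666667, φ = arccos(3q/(p·r)) = arccos(0.591488) = 0.937893 rad.
y_k = r·cos(φ/3 − 2πk/3) for k = 0, 1, 2 gives y = 8.246573, -1.814855, -6.431718.
λ_k = y_k + 2.666667 gives λ = 10.9132, 0.8518, -3.7651 (check: the sum is 8.0000 = tr M).

Eigenvalues sorted in increasing order: [-3.7651, 0.8518, 10.9132].


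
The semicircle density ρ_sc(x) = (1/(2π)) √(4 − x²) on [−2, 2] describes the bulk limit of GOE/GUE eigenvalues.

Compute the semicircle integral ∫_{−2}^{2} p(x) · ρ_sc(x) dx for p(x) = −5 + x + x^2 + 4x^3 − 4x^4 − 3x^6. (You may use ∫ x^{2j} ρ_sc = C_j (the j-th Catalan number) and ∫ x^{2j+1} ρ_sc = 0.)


Write p(x) = Σ a_i x^i, split into monomials and integrate each against ρ_sc separately.
Using ∫ x^{2j} ρ_sc = C_j = (1/(j+1)) C(2j, j) (Catalan numbers) and ∫ x^{2j+1} ρ_sc = 0 (odd monomials vanish by symmetry):
  i = 0 (even): a_0 · C_{0} = -5 · 1 = -5
  i = 1 (odd): ∫ x^1 ρ_sc = 0 (vanishes)
  i = 2 (even): a_2 · C_{1} = 1 · 1 = 1
  i = 3 (odd): ∫ x^3 ρ_sc = 0 (vanishes)
  i = 4 (even): a_4 · C_{2} = -4 · 2 = -8
  i = 6 (even): a_6 · C_{3} = -3 · 5 = -15

Summing the contributions: ∫_{−2}^{2} p(x) ρ_sc(x) dx = (-5) + 1 + (-8) + (-15) = -27.


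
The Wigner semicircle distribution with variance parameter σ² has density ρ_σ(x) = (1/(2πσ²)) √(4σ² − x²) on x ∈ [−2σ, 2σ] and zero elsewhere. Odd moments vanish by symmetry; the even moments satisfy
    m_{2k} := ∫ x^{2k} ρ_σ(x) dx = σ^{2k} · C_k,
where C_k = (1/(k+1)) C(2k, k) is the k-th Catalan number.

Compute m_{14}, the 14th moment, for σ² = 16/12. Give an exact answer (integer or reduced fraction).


By the scaled semicircle moment identity, m_{2k} = σ^{2k} · C_k with k = 7.
C_7 = (1/(k+1)) · C(2k, k) = (1/8) · C(14, 7) = (1/8) · 3432 = 429.
σ^{2k} = (σ²)^k = (16/12)^7 = 16384/2187.

Therefore m_{14} = σ^{14} · C_7 = (16384/2187) · 429 = 2342912/729.


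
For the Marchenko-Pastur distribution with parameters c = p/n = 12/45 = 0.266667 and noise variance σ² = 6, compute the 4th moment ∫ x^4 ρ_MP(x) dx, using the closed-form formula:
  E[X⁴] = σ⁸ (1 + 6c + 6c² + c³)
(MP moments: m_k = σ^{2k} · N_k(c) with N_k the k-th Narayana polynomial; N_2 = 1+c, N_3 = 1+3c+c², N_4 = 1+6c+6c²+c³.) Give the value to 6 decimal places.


E[X⁴] = σ⁸ (1 + 6c + 6c² + c³) (fourth MP moment). With σ² = 6 (so σ⁸ = 1296) and c = 12/45 = 0.266667: E[X⁴] = 1296 · (1 + 6·0.266667 + 6·(0.266667)² + (0.266667)³) = 1296 · 3.045630.

So E[X^4] = 3947.136000.


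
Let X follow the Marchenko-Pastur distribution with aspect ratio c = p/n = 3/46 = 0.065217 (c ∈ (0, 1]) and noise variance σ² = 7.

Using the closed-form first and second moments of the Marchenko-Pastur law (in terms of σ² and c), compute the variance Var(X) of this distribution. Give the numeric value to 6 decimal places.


Recall the MP moments m_1 = E[X] = σ² and m_2 = E[X²] = σ⁴ (1 + c).
m_1 = E[X] = σ² = 7, so m_1² = 49.
m_2 = E[X²] = σ⁴ (1 + c) = 49 · (1 + 0.065217) = 49 · 1.065217 = 52.195652.
(Note m_2 − m_1² simplifies to c · σ⁴ = 0.065217 · 49.)

Var(X) = m_2 − m_1² = 52.195652 − 49 = 3.195652.


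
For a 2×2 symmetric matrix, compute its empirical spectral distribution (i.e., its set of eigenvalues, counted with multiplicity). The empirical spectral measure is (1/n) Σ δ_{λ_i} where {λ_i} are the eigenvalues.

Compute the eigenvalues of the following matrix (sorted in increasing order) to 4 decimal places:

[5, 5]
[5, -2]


Since M is real symmetric, both eigenvalues are real; they are the roots of det(λI − M) = λ² − (tr M) λ + det M.
tr M = 5 + (-2) = 3.
det M = 5·(-2) − 5² = -10 − 25 = -35.
Characteristic polynomial: λ² − 3λ − 35 = 0.
Discriminant Δ = (tr M)² − 4·det M = 9 − (-140) = 149; √Δ = 12.206556.
λ = (tr M ± √Δ)/2 = (3 ± 12.206556)/2, giving (tr M − √Δ)/2 = -4.6033 and (tr M + √Δ)/2 = 7.6033.

Eigenvalues sorted in increasing order: [-4.6033, 7.6033].


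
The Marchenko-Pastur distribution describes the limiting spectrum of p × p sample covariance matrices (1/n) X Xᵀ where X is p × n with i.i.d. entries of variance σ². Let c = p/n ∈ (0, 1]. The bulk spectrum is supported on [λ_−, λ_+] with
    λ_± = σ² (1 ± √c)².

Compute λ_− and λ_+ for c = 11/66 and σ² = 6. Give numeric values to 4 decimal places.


c = 11/66 = 0.166667; √c = 0.408248.
λ_− = σ² (1 − √c)² = 6 · (1 − 0.408248)² = 6 · (0.591752)² = 2.101021.
λ_+ = σ² (1 + √c)² = 6 · (1 + 0.408248)² = 6 · (1.408248)² = 11.898979.

Rounded to 4 decimal places: λ_− ≈ 2.1010, λ_+ ≈ 11.8990.


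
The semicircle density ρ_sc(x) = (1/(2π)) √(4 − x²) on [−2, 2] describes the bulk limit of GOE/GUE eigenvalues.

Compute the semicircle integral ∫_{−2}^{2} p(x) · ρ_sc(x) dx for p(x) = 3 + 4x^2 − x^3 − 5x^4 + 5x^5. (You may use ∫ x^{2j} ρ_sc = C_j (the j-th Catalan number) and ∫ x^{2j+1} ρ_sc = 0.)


Write p(x) = Σ a_i x^i, split into monomials and integrate each against ρ_sc separately.
Using ∫ x^{2j} ρ_sc = C_j = (1/(j+1)) C(2j, j) (Catalan numbers) and ∫ x^{2j+1} ρ_sc = 0 (odd monomials vanish by symmetry):
  i = 0 (even): a_0 · C_{0} = 3 · 1 = 3
  i = 2 (even): a_2 · C_{1} = 4 · 1 = 4
  i = 3 (odd): ∫ x^3 ρ_sc = 0 (vanishes)
  i = 4 (even): a_4 · C_{2} = -5 · 2 = -10
  i = 5 (odd): ∫ x^5 ρ_sc = 0 (vanishes)

Summing the contributions: ∫_{−2}^{2} p(x) ρ_sc(x) dx = 3 + 4 + (-10) = -3.


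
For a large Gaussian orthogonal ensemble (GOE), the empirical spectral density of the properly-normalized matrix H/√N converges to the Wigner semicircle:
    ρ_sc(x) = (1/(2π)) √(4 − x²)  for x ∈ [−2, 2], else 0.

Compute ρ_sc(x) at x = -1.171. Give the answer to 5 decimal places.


ρ_sc(x) = (1/(2π)) √(4 − x²). With x = -1.171:
  4 − x² = 4 − (-1.171)² = 4 − 1.371241 = 2.628759.
  √(4 − x²) = 1.621345.
  1/(2π) = 0.159155.
  ρ_sc(-1.171) = 0.159155 · 1.621345 = 0.258045.

Rounded to 5 decimal places: ρ_sc(-1.171) ≈ 0.25805.


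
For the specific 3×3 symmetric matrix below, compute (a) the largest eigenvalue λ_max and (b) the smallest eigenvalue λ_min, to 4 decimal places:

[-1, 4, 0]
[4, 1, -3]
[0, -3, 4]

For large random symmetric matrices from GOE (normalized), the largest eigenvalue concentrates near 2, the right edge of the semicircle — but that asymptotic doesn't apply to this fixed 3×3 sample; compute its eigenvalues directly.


Since M is real symmetric, all three eigenvalues are real; they are the roots of det(λI − M) = λ³ − (tr M) λ² + s λ − det M, where s is the sum of the principal 2×2 minors.
tr M = -1 + 1 + 4 = 4.
s = ((-1)·1 − 4²) + ((-1)·4 − 0²) + (1·4 − (-3)²) = -17 + (-4) + (-5) = -26.
det M (expand along row 1) = (-1)·(-5) − 4·16 + 0·(-12) = -59.
Characteristic polynomial: λ³ − 4λ² − 26λ + 59 = 0.
Substitute λ = y + (tr M)/3 = y + 1.333333 to remove the quadratic term: y³ + p·y + q = 0 with p = s − (tr M)²/3 = -31.333333 and q = −2(tr M)³/27 + (tr M)·s/3 − det M = 19.592593.
Three real roots ⇒ use the trigonometric (Viète) form: r = 2√(−p/3) = 6.463573, φ = arccos(3q/(p·r)) = arccos(-0.290224) = 1.865258 rad.
y_k = r·cos(φ/3 − 2πk/3) for k = 0, 1, 2 gives y = 5.253973, 0.633406, -5.887379.
λ_k = y_k + 1.333333 gives λ = 6.5873, 1.9667, -4.5540 (check: the sum is 4.0000 = tr M).

Hence λ_max = 6.5873 and λ_min = -4.5540.


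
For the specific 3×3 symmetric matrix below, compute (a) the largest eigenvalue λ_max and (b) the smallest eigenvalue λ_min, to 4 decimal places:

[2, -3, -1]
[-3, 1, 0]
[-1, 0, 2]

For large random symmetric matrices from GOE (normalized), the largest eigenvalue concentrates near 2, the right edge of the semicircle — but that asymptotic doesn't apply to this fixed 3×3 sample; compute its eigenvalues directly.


Since M is real symmetric, all three eigenvalues are real; they are the roots of det(λI − M) = λ³ − (tr M) λ² + s λ − det M, where s is the sum of the principal 2×2 minors.
tr M = 2 + 1 + 2 = 5.
s = (2·1 − (-3)²) + (2·2 − (-1)²) + (1·2 − 0²) = -7 + 3 + 2 = -2.
det M (expand along row 1) = 2·2 − (-3)·(-6) + (-1)·1 = -15.
Characteristic polynomial: λ³ − 5λ² − 2λ + 15 = 0.
Substitute λ = y + (tr M)/3 = y + 1.666667 to remove the quadratic term: y³ + p·y + q = 0 with p = s − (tr M)²/3 = -10.333333 and q = −2(tr M)³/27 + (tr M)·s/3 − det M = 2.407407.
Three real roots ⇒ use the trigonometric (Viète) form: r = 2√(−p/3) = 3.711843, φ = arccos(3q/(p·r)) = arccos(-0.188296) = 1.760223 rad.
y_k = r·cos(φ/3 − 2πk/3) for k = 0, 1, 2 gives y = 3.091035, 0.234218, -3.325253.
λ_k = y_k + 1.666667 gives λ = 4.7577, 1.9009, -1.6586 (check: the sum is 5.0000 = tr M).

Hence λ_max = 4.7577 and λ_min = -1.6586.


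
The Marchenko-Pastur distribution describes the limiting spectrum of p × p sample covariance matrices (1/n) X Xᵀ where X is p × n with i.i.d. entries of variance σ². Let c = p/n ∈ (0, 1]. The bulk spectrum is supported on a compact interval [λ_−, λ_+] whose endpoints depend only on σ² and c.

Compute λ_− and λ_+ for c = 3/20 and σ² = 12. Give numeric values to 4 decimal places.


c = 3/20 = 0.150000; √c = 0.387298.
λ_− = σ² (1 − √c)² = 12 · (1 − 0.387298)² = 12 · (0.612702)² = 4.504840.
λ_+ = σ² (1 + √c)² = 12 · (1 + 0.387298)² = 12 · (1.387298)² = 23.095160.

Rounded to 4 decimal places: λ_− ≈ 4.5048, λ_+ ≈ 23.0952.


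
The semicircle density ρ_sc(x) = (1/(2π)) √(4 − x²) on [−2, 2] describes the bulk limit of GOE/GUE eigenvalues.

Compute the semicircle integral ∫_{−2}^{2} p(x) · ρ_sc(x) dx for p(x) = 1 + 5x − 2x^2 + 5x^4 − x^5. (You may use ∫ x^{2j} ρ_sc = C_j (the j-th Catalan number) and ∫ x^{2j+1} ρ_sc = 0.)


Write p(x) = Σ a_i x^i, split into monomials and integrate each against ρ_sc separately.
Using ∫ x^{2j} ρ_sc = C_j = (1/(j+1)) C(2j, j) (Catalan numbers) and ∫ x^{2j+1} ρ_sc = 0 (odd monomials vanish by symmetry):
  i = 0 (even): a_0 · C_{0} = 1 · 1 = 1
  i = 1 (odd): ∫ x^1 ρ_sc = 0 (vanishes)
  i = 2 (even): a_2 · C_{1} = -2 · 1 = -2
  i = 4 (even): a_4 · C_{2} = 5 · 2 = 10
  i = 5 (odd): ∫ x^5 ρ_sc = 0 (vanishes)

Summing the contributions: ∫_{−2}^{2} p(x) ρ_sc(x) dx = 1 + (-2) + 10 = 9.


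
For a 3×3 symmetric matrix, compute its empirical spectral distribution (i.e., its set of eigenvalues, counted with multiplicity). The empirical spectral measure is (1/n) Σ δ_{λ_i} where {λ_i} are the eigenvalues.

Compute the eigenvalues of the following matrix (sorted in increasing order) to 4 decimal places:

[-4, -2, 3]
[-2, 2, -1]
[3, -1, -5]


Since M is real symmetric, all three eigenvalues are real; they are the roots of det(λI − M) = λ³ − (tr M) λ² + s λ − det M, where s is the sum of the principal 2×2 minors.
tr M = -4 + 2 + (-5) = -7.
s = ((-4)·2 − (-2)²) + ((-4)·(-5) − 3²) + (2·(-5) − (-1)²) = -12 + 11 + (-11) = -12.
det M (expand along row 1) = (-4)·(-11) − (-2)·13 + 3·(-4) = 58.
Characteristic polynomial: λ³ + 7λ² − 12λ − 58 = 0.
Substitute λ = y + (tr M)/3 = y − 2.333333 to remove the quadratic term: y³ + p·y + q = 0 with p = s − (tr M)²/3 = -28.333333 and q = −2(tr M)³/27 + (tr M)·s/3 − det M = -4.592593.
Three real roots ⇒ use the trigonometric (Viète) form: r = 2√(−p/3) = 6.146363, φ = arccos(3q/(p·r)) = arccos(0.079116) = 1.491598 rad.
y_k = r·cos(φ/3 − 2πk/3) for k = 0, 1, 2 gives y = 5.402173, -0.162242, -5.239931.
λ_k = y_k − 2.333333 gives λ = 3.0688, -2.4956, -7.5733 (check: the sum is -7.0000 = tr M).

Eigenvalues sorted in increasing order: [-7.5733, -2.4956, 3.0688].


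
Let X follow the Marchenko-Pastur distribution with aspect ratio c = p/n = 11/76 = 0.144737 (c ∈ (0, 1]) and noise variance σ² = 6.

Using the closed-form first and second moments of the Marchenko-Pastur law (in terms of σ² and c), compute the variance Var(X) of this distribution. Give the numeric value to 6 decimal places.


Recall the MP moments m_1 = E[X] = σ² and m_2 = E[X²] = σ⁴ (1 + c).
m_1 = E[X] = σ² = 6, so m_1² = 36.
m_2 = E[X²] = σ⁴ (1 + c) = 36 · (1 + 0.144737) = 36 · 1.144737 = 41.210526.
(Note m_2 − m_1² simplifies to c · σ⁴ = 0.144737 · 36.)

Var(X) = m_2 − m_1² = 41.210526 − 36 = 5.210526.


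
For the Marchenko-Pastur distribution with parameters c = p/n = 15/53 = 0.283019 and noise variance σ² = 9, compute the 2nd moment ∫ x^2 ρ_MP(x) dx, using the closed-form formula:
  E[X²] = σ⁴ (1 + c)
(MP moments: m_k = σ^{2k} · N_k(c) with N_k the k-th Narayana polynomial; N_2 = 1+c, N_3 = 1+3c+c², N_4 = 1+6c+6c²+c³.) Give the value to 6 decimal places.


E[X²] = σ⁴ (1 + c) (second MP moment). With σ² = 9 (so σ⁴ = 81) and c = 15/53 = 0.283019: E[X²] = 81 · (1 + 0.283019) = 81 · 1.283019.

So E[X^2] = 103.924528.


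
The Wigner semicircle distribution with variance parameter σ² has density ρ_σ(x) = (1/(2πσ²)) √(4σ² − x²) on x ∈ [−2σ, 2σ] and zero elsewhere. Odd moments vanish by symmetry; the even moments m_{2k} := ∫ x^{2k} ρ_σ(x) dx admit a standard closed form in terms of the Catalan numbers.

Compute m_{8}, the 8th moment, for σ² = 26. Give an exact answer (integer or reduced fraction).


By the scaled semicircle moment identity, m_{2k} = σ^{2k} · C_k with k = 4.
C_4 = (1/(k+1)) · C(2k, k) = (1/5) · C(8, 4) = (1/5) · 70 = 14.
σ^{2k} = (σ²)^k = (26)^4 = 456976.

Therefore m_{8} = σ^{8} · C_4 = 456976 · 14 = 6397664.


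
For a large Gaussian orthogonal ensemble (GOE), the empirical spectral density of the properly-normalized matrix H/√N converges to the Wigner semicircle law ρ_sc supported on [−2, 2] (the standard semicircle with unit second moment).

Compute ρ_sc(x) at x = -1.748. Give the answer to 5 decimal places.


ρ_sc(x) = (1/(2π)) √(4 − x²). With x = -1.748:
  4 − x² = 4 − (-1.748)² = 4 − 3.055504 = 0.944496.
  √(4 − x²) = 0.971852.
  1/(2π) = 0.159155.
  ρ_sc(-1.748) = 0.159155 · 0.971852 = 0.154675.

Rounded to 5 decimal places: ρ_sc(-1.748) ≈ 0.15468.


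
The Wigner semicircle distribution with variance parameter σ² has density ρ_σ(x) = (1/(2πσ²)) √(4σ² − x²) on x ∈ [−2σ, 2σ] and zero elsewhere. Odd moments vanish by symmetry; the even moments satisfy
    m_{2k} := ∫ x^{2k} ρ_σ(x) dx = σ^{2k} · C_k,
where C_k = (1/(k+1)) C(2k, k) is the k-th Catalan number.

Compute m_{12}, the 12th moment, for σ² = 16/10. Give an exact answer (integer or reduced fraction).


By the scaled semicircle moment identity, m_{2k} = σ^{2k} · C_k with k = 6.
C_6 = (1/(k+1)) · C(2k, k) = (1/7) · C(12, 6) = (1/7) · 924 = 132.
σ^{2k} = (σ²)^k = (16/10)^6 = 262144/15625.

Therefore m_{12} = σ^{12} · C_6 = (262144/15625) · 132 = 34603008/15625.


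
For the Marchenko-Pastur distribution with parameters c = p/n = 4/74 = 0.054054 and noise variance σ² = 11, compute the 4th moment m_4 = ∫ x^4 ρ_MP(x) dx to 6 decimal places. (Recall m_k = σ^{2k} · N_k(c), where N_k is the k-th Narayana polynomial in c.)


E[X⁴] = σ⁸ (1 + 6c + 6c² + c³) (fourth MP moment). With σ² = 11 (so σ⁸ = 14641) and c = 4/74 = 0.054054: E[X⁴] = 14641 · (1 + 6·0.054054 + 6·(0.054054)² + (0.054054)³) = 14641 · 1.342013.

So E[X^4] = 19648.416816.


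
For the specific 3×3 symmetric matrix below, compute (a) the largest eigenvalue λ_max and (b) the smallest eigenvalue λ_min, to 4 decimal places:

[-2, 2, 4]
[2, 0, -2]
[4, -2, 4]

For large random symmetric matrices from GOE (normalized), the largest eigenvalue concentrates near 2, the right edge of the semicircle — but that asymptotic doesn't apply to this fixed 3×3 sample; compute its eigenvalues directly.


Since M is real symmetric, all three eigenvalues are real; they are the roots of det(λI − M) = λ³ − (tr M) λ² + s λ − det M, where s is the sum of the principal 2×2 minors.
tr M = -2 + 0 + 4 = 2.
s = ((-2)·0 − 2²) + ((-2)·4 − 4²) + (0·4 − (-2)²) = -4 + (-24) + (-4) = -32.
det M (expand along row 1) = (-2)·(-4) − 2·16 + 4·(-4) = -40.
Characteristic polynomial: λ³ − 2λ² − 32λ + 40 = 0.
Substitute λ = y + (tr M)/3 = y + 0.666667 to remove the quadratic term: y³ + p·y + q = 0 with p = s − (tr M)²/3 = -33.333333 and q = −2(tr M)³/27 + (tr M)·s/3 − det M = 18.074074.
Three real roots ⇒ use the trigonometric (Viète) form: r = 2√(−p/3) = 6.666667, φ = arccos(3q/(p·r)) = arccos(-0.244000) = 1.817285 rad.
y_k = r·cos(φ/3 − 2πk/3) for k = 0, 1, 2 gives y = 5.480458, 0.547136, -6.027594.
λ_k = y_k + 0.666667 gives λ = 6.1471, 1.2138, -5.3609 (check: the sum is 2.0000 = tr M).

Hence λ_max = 6.1471 and λ_min = -5.3609.


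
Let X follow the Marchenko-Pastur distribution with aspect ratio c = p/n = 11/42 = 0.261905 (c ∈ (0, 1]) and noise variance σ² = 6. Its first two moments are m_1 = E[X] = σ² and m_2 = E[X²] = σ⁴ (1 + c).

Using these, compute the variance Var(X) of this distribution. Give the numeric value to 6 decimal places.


m_1 = E[X] = σ² = 6, so m_1² = 36.
m_2 = E[X²] = σ⁴ (1 + c) = 36 · (1 + 0.261905) = 36 · 1.261905 = 45.428571.
(Note m_2 − m_1² simplifies to c · σ⁴ = 0.261905 · 36.)

Var(X) = m_2 − m_1² = 45.428571 − 36 = 9.428571.


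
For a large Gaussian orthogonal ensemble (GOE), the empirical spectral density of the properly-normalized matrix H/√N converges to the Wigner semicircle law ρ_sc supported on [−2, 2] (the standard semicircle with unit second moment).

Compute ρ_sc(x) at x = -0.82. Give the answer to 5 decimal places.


ρ_sc(x) = (1/(2π)) √(4 − x²). With x = -0.82:
  4 − x² = 4 − (-0.82)² = 4 − 0.672400 = 3.327600.
  √(4 − x²) = 1.824171.
  1/(2π) = 0.159155.
  ρ_sc(-0.82) = 0.159155 · 1.824171 = 0.290326.

Rounded to 5 decimal places: ρ_sc(-0.82) ≈ 0.29033.


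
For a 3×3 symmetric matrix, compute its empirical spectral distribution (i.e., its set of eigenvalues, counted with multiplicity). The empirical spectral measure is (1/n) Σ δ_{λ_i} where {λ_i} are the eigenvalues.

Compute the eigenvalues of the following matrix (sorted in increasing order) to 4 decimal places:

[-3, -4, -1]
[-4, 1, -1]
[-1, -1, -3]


Since M is real symmetric, all three eigenvalues are real; they are the roots of det(λI − M) = λ³ − (tr M) λ² + s λ − det M, where s is the sum of the principal 2×2 minors.
tr M = -3 + 1 + (-3) = -5.
s = ((-3)·1 − (-4)²) + ((-3)·(-3) − (-1)²) + (1·(-3) − (-1)²) = -19 + 8 + (-4) = -15.
det M (expand along row 1) = (-3)·(-4) − (-4)·11 + (-1)·5 = 51.
Characteristic polynomial: λ³ + 5λ² − 15λ − 51 = 0.
Substitute λ = y + (tr M)/3 = y − 1.666667 to remove the quadratic term: y³ + p·y + q = 0 with p = s − (tr M)²/3 = -23.333333 and q = −2(tr M)³/27 + (tr M)·s/3 − det M = -16.740741.
Three real roots ⇒ use the trigonometric (Viète) form: r = 2√(−p/3) = 5.577734, φ = arccos(3q/(p·r)) = arccos(0.385888) = 1.174626 rad.
y_k = r·cos(φ/3 − 2πk/3) for k = 0, 1, 2 gives y = 5.155620, -0.734438, -4.421182.
λ_k = y_k − 1.666667 gives λ = 3.4890, -2.4011, -6.0878 (check: the sum is -5.0000 = tr M).

Eigenvalues sorted in increasing order: [-6.0878, -2.4011, 3.4890].


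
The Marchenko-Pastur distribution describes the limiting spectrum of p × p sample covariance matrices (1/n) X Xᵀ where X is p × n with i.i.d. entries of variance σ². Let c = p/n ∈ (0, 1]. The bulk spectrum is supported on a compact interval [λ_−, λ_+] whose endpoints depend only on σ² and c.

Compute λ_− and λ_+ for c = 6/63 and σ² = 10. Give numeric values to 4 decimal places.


c = 6/63 = 0.095238; √c = 0.308607.
λ_− = σ² (1 − √c)² = 10 · (1 − 0.308607)² = 10 · (0.691393)² = 4.780247.
λ_+ = σ² (1 + √c)² = 10 · (1 + 0.308607)² = 10 · (1.308607)² = 17.124515.

Rounded to 4 decimal places: λ_− ≈ 4.7802, λ_+ ≈ 17.1245.


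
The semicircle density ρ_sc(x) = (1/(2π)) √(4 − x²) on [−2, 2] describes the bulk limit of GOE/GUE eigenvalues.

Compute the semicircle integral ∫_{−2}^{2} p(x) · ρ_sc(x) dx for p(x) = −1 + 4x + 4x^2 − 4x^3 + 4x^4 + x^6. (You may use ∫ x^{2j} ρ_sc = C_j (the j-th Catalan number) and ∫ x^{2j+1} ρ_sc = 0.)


Write p(x) = Σ a_i x^i, split into monomials and integrate each against ρ_sc separately.
Using ∫ x^{2j} ρ_sc = C_j = (1/(j+1)) C(2j, j) (Catalan numbers) and ∫ x^{2j+1} ρ_sc = 0 (odd monomials vanish by symmetry):
  i = 0 (even): a_0 · C_{0} = -1 · 1 = -1
  i = 1 (odd): ∫ x^1 ρ_sc = 0 (vanishes)
  i = 2 (even): a_2 · C_{1} = 4 · 1 = 4
  i = 3 (odd): ∫ x^3 ρ_sc = 0 (vanishes)
  i = 4 (even): a_4 · C_{2} = 4 · 2 = 8
  i = 6 (even): a_6 · C_{3} = 1 · 5 = 5

Summing the contributions: ∫_{−2}^{2} p(x) ρ_sc(x) dx = (-1) + 4 + 8 + 5 = 16.


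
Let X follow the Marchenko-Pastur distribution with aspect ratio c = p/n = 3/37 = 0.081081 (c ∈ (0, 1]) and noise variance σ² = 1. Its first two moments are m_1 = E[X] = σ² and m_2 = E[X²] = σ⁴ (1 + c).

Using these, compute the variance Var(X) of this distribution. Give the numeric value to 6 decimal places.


m_1 = E[X] = σ² = 1, so m_1² = 1.
m_2 = E[X²] = σ⁴ (1 + c) = 1 · (1 + 0.081081) = 1 · 1.081081 = 1.081081.
(Note m_2 − m_1² simplifies to c · σ⁴ = 0.081081 · 1.)

Var(X) = m_2 − m_1² = 1.081081 − 1 = 0.081081.


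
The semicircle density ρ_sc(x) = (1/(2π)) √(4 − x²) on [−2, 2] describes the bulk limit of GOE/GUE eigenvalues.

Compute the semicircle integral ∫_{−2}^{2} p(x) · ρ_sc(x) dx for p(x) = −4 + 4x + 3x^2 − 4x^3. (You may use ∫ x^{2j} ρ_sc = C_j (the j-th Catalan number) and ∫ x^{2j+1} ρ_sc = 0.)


Write p(x) = Σ a_i x^i, split into monomials and integrate each against ρ_sc separately.
Using ∫ x^{2j} ρ_sc = C_j = (1/(j+1)) C(2j, j) (Catalan numbers) and ∫ x^{2j+1} ρ_sc = 0 (odd monomials vanish by symmetry):
  i = 0 (even): a_0 · C_{0} = -4 · 1 = -4
  i = 1 (odd): ∫ x^1 ρ_sc = 0 (vanishes)
  i = 2 (even): a_2 · C_{1} = 3 · 1 = 3
  i = 3 (odd): ∫ x^3 ρ_sc = 0 (vanishes)

Summing the contributions: ∫_{−2}^{2} p(x) ρ_sc(x) dx = (-4) + 3 = -1.


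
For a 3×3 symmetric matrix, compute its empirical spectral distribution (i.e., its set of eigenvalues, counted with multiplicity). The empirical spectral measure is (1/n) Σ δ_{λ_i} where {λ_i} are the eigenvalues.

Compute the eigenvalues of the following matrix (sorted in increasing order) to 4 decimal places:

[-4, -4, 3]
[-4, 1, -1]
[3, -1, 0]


Since M is real symmetric, all three eigenvalues are real; they are the roots of det(λI − M) = λ³ − (tr M) λ² + s λ − det M, where s is the sum of the principal 2×2 minors.
tr M = -4 + 1 + 0 = -3.
s = ((-4)·1 − (-4)²) + ((-4)·0 − 3²) + (1·0 − (-1)²) = -20 + (-9) + (-1) = -30.
det M (expand along row 1) = (-4)·(-1) − (-4)·3 + 3·1 = 19.
Characteristic polynomial: λ³ + 3λ² − 30λ − 19 = 0.
Substitute λ = y + (tr M)/3 = y − 1.000000 to remove the quadratic term: y³ + p·y + q = 0 with p = s − (tr M)²/3 = -33.000000 and q = −2(tr M)³/27 + (tr M)·s/3 − det M = 13.000000.
Three real roots ⇒ use the trigonometric (Viète) form: r = 2√(−p/3) = 6.633250, φ = arccos(3q/(p·r)) = arccos(-0.178166) = 1.749918 rad.
y_k = r·cos(φ/3 − 2πk/3) for k = 0, 1, 2 gives y = 5.536417, 0.395819, -5.932235.
λ_k = y_k − 1.000000 gives λ = 4.5364, -0.6042, -6.9322 (check: the sum is -3.0000 = tr M).

Eigenvalues sorted in increasing order: [-6.9322, -0.6042, 4.5364].


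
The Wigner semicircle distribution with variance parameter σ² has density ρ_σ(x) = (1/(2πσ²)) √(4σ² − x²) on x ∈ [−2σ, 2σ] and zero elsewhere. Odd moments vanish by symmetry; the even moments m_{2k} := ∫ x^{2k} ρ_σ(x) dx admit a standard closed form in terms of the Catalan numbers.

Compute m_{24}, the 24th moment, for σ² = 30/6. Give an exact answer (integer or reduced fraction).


By the scaled semicircle moment identity, m_{2k} = σ^{2k} · C_k with k = 12.
C_12 = (1/(k+1)) · C(2k, k) = (1/13) · C(24, 12) = (1/13) · 2704156 = 208012.
σ^{2k} = (σ²)^k = (30/6)^12 = 244140625.

Therefore m_{24} = σ^{24} · C_12 = 244140625 · 208012 = 50784179687500.


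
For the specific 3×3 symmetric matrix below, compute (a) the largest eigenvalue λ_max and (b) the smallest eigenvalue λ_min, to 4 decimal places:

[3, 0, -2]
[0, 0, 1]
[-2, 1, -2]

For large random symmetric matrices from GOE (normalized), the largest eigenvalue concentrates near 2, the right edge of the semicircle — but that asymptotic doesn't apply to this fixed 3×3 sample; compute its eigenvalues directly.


Since M is real symmetric, all three eigenvalues are real; they are the roots of det(λI − M) = λ³ − (tr M) λ² + s λ − det M, where s is the sum of the principal 2×2 minors.
tr M = 3 + 0 + (-2) = 1.
s = (3·0 − 0²) + (3·(-2) − (-2)²) + (0·(-2) − 1²) = 0 + (-10) + (-1) = -11.
det M (expand along row 1) = 3·(-1) − 0·2 + (-2)·0 = -3.
Characteristic polynomial: λ³ − λ² − 11λ + 3 = 0.
Substitute λ = y + (tr M)/3 = y + 0.333333 to remove the quadratic term: y³ + p·y + q = 0 with p = s − (tr M)²/3 = -11.333333 and q = −2(tr M)³/27 + (tr M)·s/3 − det M = -0.740741.
Three real roots ⇒ use the trigonometric (Viète) form: r = 2√(−p/3) = 3.887301, φ = arccos(3q/(p·r)) = arccos(0.050441) = 1.520334 rad.
y_k = r·cos(φ/3 − 2πk/3) for k = 0, 1, 2 gives y = 3.398717, -0.065384, -3.333333.
λ_k = y_k + 0.333333 gives λ = 3.7321, 0.2679, -3.0000 (check: the sum is 1.0000 = tr M).

Hence λ_max = 3.7321 and λ_min = -3.0000.


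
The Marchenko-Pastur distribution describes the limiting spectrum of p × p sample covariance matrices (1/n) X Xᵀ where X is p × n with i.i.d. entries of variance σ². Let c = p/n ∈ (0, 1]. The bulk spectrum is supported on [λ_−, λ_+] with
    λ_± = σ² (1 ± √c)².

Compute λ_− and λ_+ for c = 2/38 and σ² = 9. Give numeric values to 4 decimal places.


c = 2/38 = 0.052632; √c = 0.229416.
λ_− = σ² (1 − √c)² = 9 · (1 − 0.229416)² = 9 · (0.770584)² = 5.344201.
λ_+ = σ² (1 + √c)² = 9 · (1 + 0.229416)² = 9 · (1.229416)² = 13.603167.

Rounded to 4 decimal places: λ_− ≈ 5.3442, λ_+ ≈ 13.6032.


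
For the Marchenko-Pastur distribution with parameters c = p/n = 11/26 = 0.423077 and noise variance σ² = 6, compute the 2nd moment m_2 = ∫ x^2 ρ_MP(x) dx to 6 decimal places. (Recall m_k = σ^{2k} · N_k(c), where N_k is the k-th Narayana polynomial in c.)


E[X²] = σ⁴ (1 + c) (second MP moment). With σ² = 6 (so σ⁴ = 36) and c = 11/26 = 0.423077: E[X²] = 36 · (1 + 0.423077) = 36 · 1.423077.

So E[X^2] = 51.230769.


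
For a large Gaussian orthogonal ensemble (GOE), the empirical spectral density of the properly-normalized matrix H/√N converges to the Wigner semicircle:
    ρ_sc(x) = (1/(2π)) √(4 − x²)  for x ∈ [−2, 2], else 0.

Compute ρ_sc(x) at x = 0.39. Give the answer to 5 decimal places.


ρ_sc(x) = (1/(2π)) √(4 − x²). With x = 0.39:
  4 − x² = 4 − (0.39)² = 4 − 0.152100 = 3.847900.
  √(4 − x²) = 1.961606.
  1/(2π) = 0.159155.
  ρ_sc(0.39) = 0.159155 · 1.961606 = 0.312199.

Rounded to 5 decimal places: ρ_sc(0.39) ≈ 0.31220.
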